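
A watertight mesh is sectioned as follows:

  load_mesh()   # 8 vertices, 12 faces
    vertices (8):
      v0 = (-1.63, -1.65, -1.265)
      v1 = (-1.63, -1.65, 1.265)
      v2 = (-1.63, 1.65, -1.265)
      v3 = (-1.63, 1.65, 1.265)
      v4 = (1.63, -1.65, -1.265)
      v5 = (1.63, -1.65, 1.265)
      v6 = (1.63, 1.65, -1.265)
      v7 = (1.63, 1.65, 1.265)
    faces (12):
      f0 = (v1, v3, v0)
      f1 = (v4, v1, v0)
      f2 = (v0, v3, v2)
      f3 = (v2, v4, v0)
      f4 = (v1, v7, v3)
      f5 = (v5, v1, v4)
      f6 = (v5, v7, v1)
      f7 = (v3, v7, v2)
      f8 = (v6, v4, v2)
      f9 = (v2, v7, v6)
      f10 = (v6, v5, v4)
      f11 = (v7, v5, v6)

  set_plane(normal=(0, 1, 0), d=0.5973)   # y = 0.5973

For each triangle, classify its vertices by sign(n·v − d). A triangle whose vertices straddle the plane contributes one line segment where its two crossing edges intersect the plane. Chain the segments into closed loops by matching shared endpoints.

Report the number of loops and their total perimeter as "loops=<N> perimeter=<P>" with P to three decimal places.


Straddling triangles (8 of 12):
  (v1,v3,v0) [-+-] → (-1.63, 0.5973, 1.265)–(-1.63, 0.5973, 0.45793)  len=0.8071
  (v0,v3,v2) [-++] → (-1.63, 0.5973, 0.45793)–(-1.63, 0.5973, -1.265)  len=1.7229
  (v2,v4,v0) [+--] → (-0.59006, 0.5973, -1.265)–(-1.63, 0.5973, -1.265)  len=1.0399
  (v1,v7,v3) [-++] → (0.59006, 0.5973, 1.265)–(-1.63, 0.5973, 1.265)  len=2.2201
  (v5,v7,v1) [-+-] → (1.63, 0.5973, 1.265)–(0.59006, 0.5973, 1.265)  len=1.0399
  (v6,v4,v2) [+-+] → (1.63, 0.5973, -1.265)–(-0.59006, 0.5973, -1.265)  len=2.2201
  (v6,v5,v4) [+--] → (1.63, 0.5973, -0.45793)–(1.63, 0.5973, -1.265)  len=0.8071
  (v7,v5,v6) [+-+] → (1.63, 0.5973, 1.265)–(1.63, 0.5973, -0.45793)  len=1.7229

Chained into 1 loop(s):
  loop 1: 8 segments, perimeter = 11.5800
Total perimeter = 11.580

loops=1 perimeter=11.580


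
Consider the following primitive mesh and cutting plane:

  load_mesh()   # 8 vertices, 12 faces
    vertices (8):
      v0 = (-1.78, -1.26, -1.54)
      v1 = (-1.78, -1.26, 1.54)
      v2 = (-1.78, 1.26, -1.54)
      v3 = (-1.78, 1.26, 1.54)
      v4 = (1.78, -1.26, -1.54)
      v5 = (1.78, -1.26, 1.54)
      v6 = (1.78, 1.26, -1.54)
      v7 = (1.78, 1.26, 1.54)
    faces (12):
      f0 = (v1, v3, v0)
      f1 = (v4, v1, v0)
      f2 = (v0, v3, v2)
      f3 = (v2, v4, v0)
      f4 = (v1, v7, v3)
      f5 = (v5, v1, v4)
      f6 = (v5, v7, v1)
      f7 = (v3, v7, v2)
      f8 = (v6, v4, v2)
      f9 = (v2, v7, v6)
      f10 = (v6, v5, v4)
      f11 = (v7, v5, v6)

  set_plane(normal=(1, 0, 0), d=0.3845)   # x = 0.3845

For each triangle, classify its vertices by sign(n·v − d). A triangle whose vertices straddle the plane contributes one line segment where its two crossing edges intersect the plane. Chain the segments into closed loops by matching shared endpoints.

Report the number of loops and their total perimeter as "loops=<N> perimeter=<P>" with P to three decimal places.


loops=1 perimeter=11.200

Straddling triangles (8 of 12):
  (v4,v1,v0) [+--] → (0.3845, -1.26, -0.332657)–(0.3845, -1.26, -1.54)  len=1.2073
  (v2,v4,v0) [-+-] → (0.3845, -0.272174, -1.54)–(0.3845, -1.26, -1.54)  len=0.9878
  (v1,v7,v3) [-+-] → (0.3845, 0.272174, 1.54)–(0.3845, 1.26, 1.54)  len=0.9878
  (v5,v1,v4) [+-+] → (0.3845, -1.26, 1.54)–(0.3845, -1.26, -0.332657)  len=1.8727
  (v5,v7,v1) [++-] → (0.3845, 0.272174, 1.54)–(0.3845, -1.26, 1.54)  len=1.5322
  (v3,v7,v2) [-+-] → (0.3845, 1.26, 1.54)–(0.3845, 1.26, 0.332657)  len=1.2073
  (v6,v4,v2) [++-] → (0.3845, -0.272174, -1.54)–(0.3845, 1.26, -1.54)  len=1.5322
  (v2,v7,v6) [-++] → (0.3845, 1.26, 0.332657)–(0.3845, 1.26, -1.54)  len=1.8727

Chained into 1 loop(s):
  loop 1: 8 segments, perimeter = 11.2000
Total perimeter = 11.200


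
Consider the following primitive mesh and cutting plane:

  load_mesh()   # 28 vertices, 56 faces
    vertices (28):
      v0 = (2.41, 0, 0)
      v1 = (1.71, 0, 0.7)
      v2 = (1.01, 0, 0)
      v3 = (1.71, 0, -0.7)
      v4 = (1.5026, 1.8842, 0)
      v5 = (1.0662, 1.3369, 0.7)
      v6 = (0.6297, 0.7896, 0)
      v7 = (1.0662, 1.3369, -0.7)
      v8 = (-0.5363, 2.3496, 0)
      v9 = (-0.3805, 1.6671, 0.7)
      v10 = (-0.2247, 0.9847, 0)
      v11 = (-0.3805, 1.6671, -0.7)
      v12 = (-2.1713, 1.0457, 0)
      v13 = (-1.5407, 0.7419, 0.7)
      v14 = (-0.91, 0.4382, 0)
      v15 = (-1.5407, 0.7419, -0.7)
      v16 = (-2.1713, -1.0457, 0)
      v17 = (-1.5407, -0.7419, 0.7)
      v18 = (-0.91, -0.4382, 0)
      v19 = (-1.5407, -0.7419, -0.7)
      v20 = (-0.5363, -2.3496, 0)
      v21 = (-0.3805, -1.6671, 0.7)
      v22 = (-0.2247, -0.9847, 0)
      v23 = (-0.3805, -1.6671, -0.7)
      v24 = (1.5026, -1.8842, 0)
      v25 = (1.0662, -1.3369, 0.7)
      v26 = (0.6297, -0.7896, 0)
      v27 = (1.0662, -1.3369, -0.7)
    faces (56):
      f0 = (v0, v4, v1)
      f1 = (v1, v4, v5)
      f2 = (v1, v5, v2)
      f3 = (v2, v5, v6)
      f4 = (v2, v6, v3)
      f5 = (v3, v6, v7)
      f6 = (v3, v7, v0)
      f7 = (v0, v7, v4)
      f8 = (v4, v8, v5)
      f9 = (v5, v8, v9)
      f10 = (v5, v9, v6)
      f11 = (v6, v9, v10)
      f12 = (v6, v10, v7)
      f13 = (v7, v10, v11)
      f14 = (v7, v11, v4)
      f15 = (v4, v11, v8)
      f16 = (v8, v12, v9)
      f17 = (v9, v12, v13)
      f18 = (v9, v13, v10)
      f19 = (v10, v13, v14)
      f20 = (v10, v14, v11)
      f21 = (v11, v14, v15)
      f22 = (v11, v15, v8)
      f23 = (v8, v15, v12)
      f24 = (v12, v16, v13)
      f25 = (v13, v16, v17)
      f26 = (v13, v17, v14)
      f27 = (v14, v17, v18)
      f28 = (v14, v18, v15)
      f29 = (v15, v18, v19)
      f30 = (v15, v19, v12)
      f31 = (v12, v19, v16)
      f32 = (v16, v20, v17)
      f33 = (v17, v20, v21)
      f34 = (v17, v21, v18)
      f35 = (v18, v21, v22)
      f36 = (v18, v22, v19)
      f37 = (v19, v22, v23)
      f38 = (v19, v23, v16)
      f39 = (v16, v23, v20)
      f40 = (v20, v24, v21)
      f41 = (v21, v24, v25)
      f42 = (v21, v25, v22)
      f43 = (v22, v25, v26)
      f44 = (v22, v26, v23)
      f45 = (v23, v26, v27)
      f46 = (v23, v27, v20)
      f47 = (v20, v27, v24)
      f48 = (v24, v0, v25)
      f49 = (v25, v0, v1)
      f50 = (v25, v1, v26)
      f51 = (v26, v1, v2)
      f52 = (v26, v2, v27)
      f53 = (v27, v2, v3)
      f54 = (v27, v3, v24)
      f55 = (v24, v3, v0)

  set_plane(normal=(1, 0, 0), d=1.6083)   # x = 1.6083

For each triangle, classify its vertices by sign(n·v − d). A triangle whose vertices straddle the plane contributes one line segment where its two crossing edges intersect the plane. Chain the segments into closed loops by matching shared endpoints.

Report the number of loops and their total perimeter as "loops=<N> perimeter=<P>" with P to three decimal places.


loops=1 perimeter=7.391

Straddling triangles (14 of 56):
  (v0,v4,v1) [+-+] → (1.6083, 1.66472, 0)–(1.6083, 0.92393, 0.35675)  len=0.8222
  (v1,v4,v5) [+--] → (1.6083, 0.92393, 0.35675)–(1.6083, 0.211188, 0.7)  len=0.7911
  (v1,v5,v2) [+--] → (1.6083, 0.211188, 0.7)–(1.6083, 0, 0.5983)  len=0.2344
  (v2,v6,v3) [--+] → (1.6083, 0.0743334, -0.634102)–(1.6083, 0, -0.5983)  len=0.0825
  (v3,v6,v7) [+--] → (1.6083, 0.0743334, -0.634102)–(1.6083, 0.211188, -0.7)  len=0.1519
  (v3,v7,v0) [+-+] → (1.6083, 0.211188, -0.7)–(1.6083, 0.797584, -0.417614)  len=0.6508
  (v0,v7,v4) [+--] → (1.6083, 0.797584, -0.417614)–(1.6083, 1.66472, 0)  len=0.9625
  (v24,v0,v25) [-+-] → (1.6083, -1.66472, 0)–(1.6083, -0.797584, 0.417614)  len=0.9625
  (v25,v0,v1) [-++] → (1.6083, -0.797584, 0.417614)–(1.6083, -0.211188, 0.7)  len=0.6508
  (v25,v1,v26) [-+-] → (1.6083, -0.211188, 0.7)–(1.6083, -0.0743334, 0.634102)  len=0.1519
  (v26,v1,v2) [-+-] → (1.6083, -0.0743334, 0.634102)–(1.6083, 0, 0.5983)  len=0.0825
  (v27,v2,v3) [--+] → (1.6083, 0, -0.5983)–(1.6083, -0.211188, -0.7)  len=0.2344
  (v27,v3,v24) [-+-] → (1.6083, -0.211188, -0.7)–(1.6083, -0.92393, -0.35675)  len=0.7911
  (v24,v3,v0) [-++] → (1.6083, -0.92393, -0.35675)–(1.6083, -1.66472, 0)  len=0.8222

Chained into 1 loop(s):
  loop 1: 14 segments, perimeter = 7.3908
Total perimeter = 7.391


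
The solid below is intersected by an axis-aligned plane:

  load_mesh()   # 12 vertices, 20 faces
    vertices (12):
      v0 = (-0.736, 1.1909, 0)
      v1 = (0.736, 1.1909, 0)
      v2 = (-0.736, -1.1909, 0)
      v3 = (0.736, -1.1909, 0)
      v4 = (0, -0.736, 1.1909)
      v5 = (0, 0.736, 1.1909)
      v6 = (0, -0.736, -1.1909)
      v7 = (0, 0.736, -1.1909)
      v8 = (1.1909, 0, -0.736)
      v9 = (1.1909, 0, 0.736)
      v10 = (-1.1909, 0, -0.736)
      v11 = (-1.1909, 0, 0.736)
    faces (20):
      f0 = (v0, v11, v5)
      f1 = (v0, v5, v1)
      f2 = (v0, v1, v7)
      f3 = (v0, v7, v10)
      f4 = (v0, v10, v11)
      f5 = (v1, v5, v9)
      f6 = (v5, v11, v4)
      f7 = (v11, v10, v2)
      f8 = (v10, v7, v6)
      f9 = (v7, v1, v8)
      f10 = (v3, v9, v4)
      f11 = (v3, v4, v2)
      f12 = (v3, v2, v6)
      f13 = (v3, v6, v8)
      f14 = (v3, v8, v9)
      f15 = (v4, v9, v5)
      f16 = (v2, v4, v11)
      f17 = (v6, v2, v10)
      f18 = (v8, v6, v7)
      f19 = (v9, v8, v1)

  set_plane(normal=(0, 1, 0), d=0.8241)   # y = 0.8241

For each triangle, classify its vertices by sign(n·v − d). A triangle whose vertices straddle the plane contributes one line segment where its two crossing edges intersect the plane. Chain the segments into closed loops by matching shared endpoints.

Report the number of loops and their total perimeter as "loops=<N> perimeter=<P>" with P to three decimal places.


loops=1 perimeter=5.627

Straddling triangles (8 of 20):
  (v0,v11,v5) [+--] → (-0.87611, 0.8241, 0.22669)–(-0.14254, 0.8241, 0.96026)  len=1.0374
  (v0,v5,v1) [+-+] → (-0.14254, 0.8241, 0.96026)–(0.14254, 0.8241, 0.96026)  len=0.2851
  (v0,v1,v7) [++-] → (0.14254, 0.8241, -0.96026)–(-0.14254, 0.8241, -0.96026)  len=0.2851
  (v0,v7,v10) [+--] → (-0.14254, 0.8241, -0.96026)–(-0.87611, 0.8241, -0.22669)  len=1.0374
  (v0,v10,v11) [+--] → (-0.87611, 0.8241, -0.22669)–(-0.87611, 0.8241, 0.22669)  len=0.4534
  (v1,v5,v9) [+--] → (0.14254, 0.8241, 0.96026)–(0.87611, 0.8241, 0.22669)  len=1.0374
  (v7,v1,v8) [-+-] → (0.14254, 0.8241, -0.96026)–(0.87611, 0.8241, -0.22669)  len=1.0374
  (v9,v8,v1) [--+] → (0.87611, 0.8241, -0.22669)–(0.87611, 0.8241, 0.22669)  len=0.4534

Chained into 1 loop(s):
  loop 1: 8 segments, perimeter = 5.6266
Total perimeter = 5.627


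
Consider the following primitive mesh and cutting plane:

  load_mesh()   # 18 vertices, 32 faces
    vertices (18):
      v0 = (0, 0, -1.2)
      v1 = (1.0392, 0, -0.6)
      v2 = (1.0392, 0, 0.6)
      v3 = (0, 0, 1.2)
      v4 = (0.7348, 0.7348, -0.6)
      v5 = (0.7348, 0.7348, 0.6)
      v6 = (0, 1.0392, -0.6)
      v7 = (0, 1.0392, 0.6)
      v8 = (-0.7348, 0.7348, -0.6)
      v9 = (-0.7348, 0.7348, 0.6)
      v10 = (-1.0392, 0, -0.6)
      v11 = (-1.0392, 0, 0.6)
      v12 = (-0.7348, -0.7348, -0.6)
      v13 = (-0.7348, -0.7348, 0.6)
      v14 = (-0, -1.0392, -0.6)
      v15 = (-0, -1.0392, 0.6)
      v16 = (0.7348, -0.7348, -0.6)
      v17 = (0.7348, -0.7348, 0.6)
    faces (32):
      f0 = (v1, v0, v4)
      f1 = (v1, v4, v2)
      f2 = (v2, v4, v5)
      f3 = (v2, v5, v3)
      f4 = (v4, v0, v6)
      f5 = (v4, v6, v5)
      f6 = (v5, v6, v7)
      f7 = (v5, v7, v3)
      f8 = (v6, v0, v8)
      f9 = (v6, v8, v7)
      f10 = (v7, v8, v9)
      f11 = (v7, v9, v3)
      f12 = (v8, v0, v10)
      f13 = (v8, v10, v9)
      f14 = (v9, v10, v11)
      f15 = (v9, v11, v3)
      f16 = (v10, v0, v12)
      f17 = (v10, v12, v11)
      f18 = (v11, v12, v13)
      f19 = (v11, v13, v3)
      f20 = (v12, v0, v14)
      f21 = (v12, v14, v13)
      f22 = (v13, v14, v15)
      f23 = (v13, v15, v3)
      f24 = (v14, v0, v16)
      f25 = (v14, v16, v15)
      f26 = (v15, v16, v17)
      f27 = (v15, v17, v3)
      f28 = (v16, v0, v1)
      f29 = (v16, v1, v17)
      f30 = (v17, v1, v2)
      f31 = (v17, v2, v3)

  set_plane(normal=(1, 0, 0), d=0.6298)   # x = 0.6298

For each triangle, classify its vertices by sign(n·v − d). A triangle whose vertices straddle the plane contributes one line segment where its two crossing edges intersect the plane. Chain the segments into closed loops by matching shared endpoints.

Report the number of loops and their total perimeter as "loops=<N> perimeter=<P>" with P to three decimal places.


loops=1 perimeter=5.676

Straddling triangles (12 of 32):
  (v1,v0,v4) [+-+] → (0.6298, 0, -0.836374)–(0.6298, 0.6298, -0.685738)  len=0.6476
  (v2,v5,v3) [++-] → (0.6298, 0.6298, 0.685738)–(0.6298, 0, 0.836374)  len=0.6476
  (v4,v0,v6) [+--] → (0.6298, 0.6298, -0.685738)–(0.6298, 0.778298, -0.6)  len=0.1715
  (v4,v6,v5) [+-+] → (0.6298, 0.778298, -0.6)–(0.6298, 0.778298, 0.428525)  len=1.0285
  (v5,v6,v7) [+--] → (0.6298, 0.778298, 0.428525)–(0.6298, 0.778298, 0.6)  len=0.1715
  (v5,v7,v3) [+--] → (0.6298, 0.778298, 0.6)–(0.6298, 0.6298, 0.685738)  len=0.1715
  (v14,v0,v16) [--+] → (0.6298, -0.6298, -0.685738)–(0.6298, -0.778298, -0.6)  len=0.1715
  (v14,v16,v15) [-+-] → (0.6298, -0.778298, -0.6)–(0.6298, -0.778298, -0.428525)  len=0.1715
  (v15,v16,v17) [-++] → (0.6298, -0.778298, -0.428525)–(0.6298, -0.778298, 0.6)  len=1.0285
  (v15,v17,v3) [-+-] → (0.6298, -0.778298, 0.6)–(0.6298, -0.6298, 0.685738)  len=0.1715
  (v16,v0,v1) [+-+] → (0.6298, -0.6298, -0.685738)–(0.6298, 0, -0.836374)  len=0.6476
  (v17,v2,v3) [++-] → (0.6298, 0, 0.836374)–(0.6298, -0.6298, 0.685738)  len=0.6476

Chained into 1 loop(s):
  loop 1: 12 segments, perimeter = 5.6761
Total perimeter = 5.676


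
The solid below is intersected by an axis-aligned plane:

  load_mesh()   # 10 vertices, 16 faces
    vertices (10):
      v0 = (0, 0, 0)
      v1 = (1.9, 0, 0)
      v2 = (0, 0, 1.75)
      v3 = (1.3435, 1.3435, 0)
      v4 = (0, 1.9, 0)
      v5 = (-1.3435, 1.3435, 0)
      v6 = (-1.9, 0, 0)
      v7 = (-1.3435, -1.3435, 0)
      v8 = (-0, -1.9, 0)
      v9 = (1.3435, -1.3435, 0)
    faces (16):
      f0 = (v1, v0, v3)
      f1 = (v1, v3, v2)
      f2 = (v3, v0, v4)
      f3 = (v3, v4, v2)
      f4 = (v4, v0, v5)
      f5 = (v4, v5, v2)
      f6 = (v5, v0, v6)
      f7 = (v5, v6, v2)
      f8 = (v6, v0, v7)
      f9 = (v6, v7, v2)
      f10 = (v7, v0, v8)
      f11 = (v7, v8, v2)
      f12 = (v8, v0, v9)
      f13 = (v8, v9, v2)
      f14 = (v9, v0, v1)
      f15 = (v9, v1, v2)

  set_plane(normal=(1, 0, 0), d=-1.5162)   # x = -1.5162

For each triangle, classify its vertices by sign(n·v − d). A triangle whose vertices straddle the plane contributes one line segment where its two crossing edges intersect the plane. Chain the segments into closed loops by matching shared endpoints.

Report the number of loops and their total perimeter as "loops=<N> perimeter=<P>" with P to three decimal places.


loops=1 perimeter=3.837

Straddling triangles (4 of 16):
  (v5,v0,v6) [++-] → (-1.5162, 0, 0)–(-1.5162, 0.926568, 0)  len=0.9266
  (v5,v6,v2) [+-+] → (-1.5162, 0.926568, 0)–(-1.5162, 0, 0.3535)  len=0.9917
  (v6,v0,v7) [-++] → (-1.5162, 0, 0)–(-1.5162, -0.926568, 0)  len=0.9266
  (v6,v7,v2) [-++] → (-1.5162, -0.926568, 0)–(-1.5162, 0, 0.3535)  len=0.9917

Chained into 1 loop(s):
  loop 1: 4 segments, perimeter = 3.8366
Total perimeter = 3.837


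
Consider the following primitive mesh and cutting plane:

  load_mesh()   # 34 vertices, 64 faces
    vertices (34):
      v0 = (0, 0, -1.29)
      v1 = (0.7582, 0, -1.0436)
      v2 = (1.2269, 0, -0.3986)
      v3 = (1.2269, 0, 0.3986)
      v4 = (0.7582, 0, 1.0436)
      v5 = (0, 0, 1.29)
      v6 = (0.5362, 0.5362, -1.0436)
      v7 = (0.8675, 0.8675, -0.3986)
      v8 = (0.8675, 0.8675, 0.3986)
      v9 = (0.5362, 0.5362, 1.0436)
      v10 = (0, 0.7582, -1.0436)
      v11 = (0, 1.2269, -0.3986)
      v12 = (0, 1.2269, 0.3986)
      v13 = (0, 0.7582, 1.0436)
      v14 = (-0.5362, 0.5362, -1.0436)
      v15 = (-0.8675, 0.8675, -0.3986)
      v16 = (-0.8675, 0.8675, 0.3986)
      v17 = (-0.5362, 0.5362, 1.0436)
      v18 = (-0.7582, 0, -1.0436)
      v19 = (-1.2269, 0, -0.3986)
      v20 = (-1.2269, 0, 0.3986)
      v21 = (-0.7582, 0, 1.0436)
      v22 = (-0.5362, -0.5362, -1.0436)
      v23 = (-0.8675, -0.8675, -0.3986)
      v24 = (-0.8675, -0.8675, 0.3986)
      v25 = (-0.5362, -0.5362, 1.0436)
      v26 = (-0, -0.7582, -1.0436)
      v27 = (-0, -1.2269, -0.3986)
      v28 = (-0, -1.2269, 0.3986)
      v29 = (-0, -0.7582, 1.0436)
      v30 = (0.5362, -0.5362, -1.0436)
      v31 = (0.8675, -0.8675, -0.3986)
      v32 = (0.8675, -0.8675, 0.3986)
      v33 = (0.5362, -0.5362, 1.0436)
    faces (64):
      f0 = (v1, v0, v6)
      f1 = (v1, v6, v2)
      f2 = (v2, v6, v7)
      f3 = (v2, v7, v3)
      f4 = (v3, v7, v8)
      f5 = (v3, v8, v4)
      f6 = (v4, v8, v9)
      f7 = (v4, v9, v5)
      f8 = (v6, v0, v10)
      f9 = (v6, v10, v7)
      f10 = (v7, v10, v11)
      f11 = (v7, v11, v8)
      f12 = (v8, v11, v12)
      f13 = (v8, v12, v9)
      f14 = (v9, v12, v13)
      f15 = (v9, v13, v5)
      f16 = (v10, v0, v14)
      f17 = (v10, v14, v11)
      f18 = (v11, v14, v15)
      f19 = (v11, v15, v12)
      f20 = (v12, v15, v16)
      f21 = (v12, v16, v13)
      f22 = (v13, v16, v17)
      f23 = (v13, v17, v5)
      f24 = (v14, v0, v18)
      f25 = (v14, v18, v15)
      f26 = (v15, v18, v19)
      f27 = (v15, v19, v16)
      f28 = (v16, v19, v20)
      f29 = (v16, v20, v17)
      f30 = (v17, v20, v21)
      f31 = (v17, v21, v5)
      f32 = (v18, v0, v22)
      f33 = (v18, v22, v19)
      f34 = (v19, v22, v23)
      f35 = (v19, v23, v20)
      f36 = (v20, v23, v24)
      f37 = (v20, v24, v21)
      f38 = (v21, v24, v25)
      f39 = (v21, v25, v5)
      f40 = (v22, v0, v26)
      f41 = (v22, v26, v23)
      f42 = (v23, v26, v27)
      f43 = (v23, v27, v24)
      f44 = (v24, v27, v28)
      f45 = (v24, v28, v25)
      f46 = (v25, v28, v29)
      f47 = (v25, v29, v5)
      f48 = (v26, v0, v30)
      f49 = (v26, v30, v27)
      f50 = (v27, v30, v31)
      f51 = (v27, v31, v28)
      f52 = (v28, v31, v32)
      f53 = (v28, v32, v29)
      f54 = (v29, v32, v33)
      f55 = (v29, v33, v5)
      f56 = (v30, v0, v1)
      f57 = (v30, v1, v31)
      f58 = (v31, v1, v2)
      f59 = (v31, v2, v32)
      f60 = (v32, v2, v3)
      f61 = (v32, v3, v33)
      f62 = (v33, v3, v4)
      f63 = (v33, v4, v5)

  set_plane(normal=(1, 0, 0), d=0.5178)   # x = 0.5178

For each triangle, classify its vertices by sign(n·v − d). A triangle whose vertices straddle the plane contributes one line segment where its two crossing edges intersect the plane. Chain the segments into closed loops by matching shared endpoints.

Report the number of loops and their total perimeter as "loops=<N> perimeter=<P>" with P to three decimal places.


loops=1 perimeter=6.983

Straddling triangles (20 of 64):
  (v1,v0,v6) [+-+] → (0.5178, 0, -1.12173)–(0.5178, 0.5178, -1.05206)  len=0.5225
  (v4,v9,v5) [++-] → (0.5178, 0.5178, 1.05206)–(0.5178, 0, 1.12173)  len=0.5225
  (v6,v0,v10) [+--] → (0.5178, 0.5178, -1.05206)–(0.5178, 0.543818, -1.0436)  len=0.0274
  (v6,v10,v7) [+-+] → (0.5178, 0.543818, -1.0436)–(0.5178, 0.82344, -0.658607)  len=0.4758
  (v7,v10,v11) [+--] → (0.5178, 0.82344, -0.658607)–(0.5178, 1.01238, -0.3986)  len=0.3214
  (v7,v11,v8) [+-+] → (0.5178, 1.01238, -0.3986)–(0.5178, 1.01238, 0.0772388)  len=0.4758
  (v8,v11,v12) [+--] → (0.5178, 1.01238, 0.0772388)–(0.5178, 1.01238, 0.3986)  len=0.3214
  (v8,v12,v9) [+-+] → (0.5178, 1.01238, 0.3986)–(0.5178, 0.559902, 1.02147)  len=0.7699
  (v9,v12,v13) [+--] → (0.5178, 0.559902, 1.02147)–(0.5178, 0.543818, 1.0436)  len=0.0274
  (v9,v13,v5) [+--] → (0.5178, 0.543818, 1.0436)–(0.5178, 0.5178, 1.05206)  len=0.0274
  (v26,v0,v30) [--+] → (0.5178, -0.5178, -1.05206)–(0.5178, -0.543818, -1.0436)  len=0.0274
  (v26,v30,v27) [-+-] → (0.5178, -0.543818, -1.0436)–(0.5178, -0.559902, -1.02147)  len=0.0274
  (v27,v30,v31) [-++] → (0.5178, -0.559902, -1.02147)–(0.5178, -1.01238, -0.3986)  len=0.7699
  (v27,v31,v28) [-+-] → (0.5178, -1.01238, -0.3986)–(0.5178, -1.01238, -0.0772388)  len=0.3214
  (v28,v31,v32) [-++] → (0.5178, -1.01238, -0.0772388)–(0.5178, -1.01238, 0.3986)  len=0.4758
  (v28,v32,v29) [-+-] → (0.5178, -1.01238, 0.3986)–(0.5178, -0.82344, 0.658607)  len=0.3214
  (v29,v32,v33) [-++] → (0.5178, -0.82344, 0.658607)–(0.5178, -0.543818, 1.0436)  len=0.4758
  (v29,v33,v5) [-+-] → (0.5178, -0.543818, 1.0436)–(0.5178, -0.5178, 1.05206)  len=0.0274
  (v30,v0,v1) [+-+] → (0.5178, -0.5178, -1.05206)–(0.5178, 0, -1.12173)  len=0.5225
  (v33,v4,v5) [++-] → (0.5178, 0, 1.12173)–(0.5178, -0.5178, 1.05206)  len=0.5225

Chained into 1 loop(s):
  loop 1: 20 segments, perimeter = 6.9826
Total perimeter = 6.983


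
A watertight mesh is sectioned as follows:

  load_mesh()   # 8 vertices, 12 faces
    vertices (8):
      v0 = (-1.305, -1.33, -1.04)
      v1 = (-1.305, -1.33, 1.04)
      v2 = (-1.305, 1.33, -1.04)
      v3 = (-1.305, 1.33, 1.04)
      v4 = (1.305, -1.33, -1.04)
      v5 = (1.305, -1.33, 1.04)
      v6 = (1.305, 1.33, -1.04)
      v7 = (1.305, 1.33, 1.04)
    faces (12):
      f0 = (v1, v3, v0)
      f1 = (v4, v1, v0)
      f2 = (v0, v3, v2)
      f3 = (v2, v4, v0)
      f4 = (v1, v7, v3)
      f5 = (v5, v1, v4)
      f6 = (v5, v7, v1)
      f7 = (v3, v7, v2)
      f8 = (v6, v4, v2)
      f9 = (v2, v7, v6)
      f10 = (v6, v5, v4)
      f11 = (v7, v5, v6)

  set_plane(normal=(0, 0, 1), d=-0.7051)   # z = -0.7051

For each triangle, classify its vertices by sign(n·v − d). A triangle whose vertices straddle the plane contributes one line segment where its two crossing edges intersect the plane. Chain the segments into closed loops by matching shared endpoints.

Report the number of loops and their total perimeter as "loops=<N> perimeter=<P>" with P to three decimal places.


loops=1 perimeter=10.540

Straddling triangles (8 of 12):
  (v1,v3,v0) [++-] → (-1.305, -0.901714, -0.7051)–(-1.305, -1.33, -0.7051)  len=0.4283
  (v4,v1,v0) [-+-] → (0.884765, -1.33, -0.7051)–(-1.305, -1.33, -0.7051)  len=2.1898
  (v0,v3,v2) [-+-] → (-1.305, -0.901714, -0.7051)–(-1.305, 1.33, -0.7051)  len=2.2317
  (v5,v1,v4) [++-] → (0.884765, -1.33, -0.7051)–(1.305, -1.33, -0.7051)  len=0.4202
  (v3,v7,v2) [++-] → (-0.884765, 1.33, -0.7051)–(-1.305, 1.33, -0.7051)  len=0.4202
  (v2,v7,v6) [-+-] → (-0.884765, 1.33, -0.7051)–(1.305, 1.33, -0.7051)  len=2.1898
  (v6,v5,v4) [-+-] → (1.305, 0.901714, -0.7051)–(1.305, -1.33, -0.7051)  len=2.2317
  (v7,v5,v6) [++-] → (1.305, 0.901714, -0.7051)–(1.305, 1.33, -0.7051)  len=0.4283

Chained into 1 loop(s):
  loop 1: 8 segments, perimeter = 10.5400
Total perimeter = 10.540


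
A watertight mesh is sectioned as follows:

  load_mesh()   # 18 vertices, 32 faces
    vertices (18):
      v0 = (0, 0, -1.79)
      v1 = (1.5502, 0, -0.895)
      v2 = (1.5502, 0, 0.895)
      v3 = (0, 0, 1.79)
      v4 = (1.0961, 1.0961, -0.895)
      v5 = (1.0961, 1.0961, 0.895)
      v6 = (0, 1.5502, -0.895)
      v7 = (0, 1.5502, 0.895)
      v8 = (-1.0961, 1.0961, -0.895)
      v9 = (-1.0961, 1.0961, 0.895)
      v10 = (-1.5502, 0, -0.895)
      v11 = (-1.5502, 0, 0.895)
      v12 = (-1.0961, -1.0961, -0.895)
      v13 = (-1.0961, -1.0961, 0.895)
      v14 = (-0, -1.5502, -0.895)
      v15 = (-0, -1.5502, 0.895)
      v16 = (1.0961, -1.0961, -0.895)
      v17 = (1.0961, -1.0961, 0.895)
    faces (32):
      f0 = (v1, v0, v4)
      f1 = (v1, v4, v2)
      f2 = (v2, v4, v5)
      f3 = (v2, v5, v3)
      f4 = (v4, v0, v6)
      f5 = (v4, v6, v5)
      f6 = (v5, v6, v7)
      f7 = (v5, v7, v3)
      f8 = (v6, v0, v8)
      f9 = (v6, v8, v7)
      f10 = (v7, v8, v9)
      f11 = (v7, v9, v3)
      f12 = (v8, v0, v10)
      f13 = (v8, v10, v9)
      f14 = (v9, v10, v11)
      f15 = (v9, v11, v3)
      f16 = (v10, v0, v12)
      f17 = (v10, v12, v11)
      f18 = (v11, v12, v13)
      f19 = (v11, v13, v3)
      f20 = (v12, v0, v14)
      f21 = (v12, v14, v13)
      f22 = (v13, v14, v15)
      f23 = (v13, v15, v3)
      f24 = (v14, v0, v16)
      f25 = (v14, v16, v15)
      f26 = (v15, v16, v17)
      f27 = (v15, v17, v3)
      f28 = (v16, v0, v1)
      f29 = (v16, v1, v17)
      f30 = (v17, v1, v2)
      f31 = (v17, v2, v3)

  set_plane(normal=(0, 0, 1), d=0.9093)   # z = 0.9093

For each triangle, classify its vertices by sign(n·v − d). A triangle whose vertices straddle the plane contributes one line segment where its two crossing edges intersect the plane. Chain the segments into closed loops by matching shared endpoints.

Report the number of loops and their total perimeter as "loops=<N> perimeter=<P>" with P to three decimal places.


loops=1 perimeter=9.340

Straddling triangles (8 of 32):
  (v2,v5,v3) [--+] → (1.07859, 1.07859, 0.9093)–(1.52543, 0, 0.9093)  len=1.1675
  (v5,v7,v3) [--+] → (0, 1.52543, 0.9093)–(1.07859, 1.07859, 0.9093)  len=1.1675
  (v7,v9,v3) [--+] → (-1.07859, 1.07859, 0.9093)–(0, 1.52543, 0.9093)  len=1.1675
  (v9,v11,v3) [--+] → (-1.52543, 0, 0.9093)–(-1.07859, 1.07859, 0.9093)  len=1.1675
  (v11,v13,v3) [--+] → (-1.07859, -1.07859, 0.9093)–(-1.52543, 0, 0.9093)  len=1.1675
  (v13,v15,v3) [--+] → (0, -1.52543, 0.9093)–(-1.07859, -1.07859, 0.9093)  len=1.1675
  (v15,v17,v3) [--+] → (1.07859, -1.07859, 0.9093)–(0, -1.52543, 0.9093)  len=1.1675
  (v17,v2,v3) [--+] → (1.52543, 0, 0.9093)–(1.07859, -1.07859, 0.9093)  len=1.1675

Chained into 1 loop(s):
  loop 1: 8 segments, perimeter = 9.3399
Total perimeter = 9.340


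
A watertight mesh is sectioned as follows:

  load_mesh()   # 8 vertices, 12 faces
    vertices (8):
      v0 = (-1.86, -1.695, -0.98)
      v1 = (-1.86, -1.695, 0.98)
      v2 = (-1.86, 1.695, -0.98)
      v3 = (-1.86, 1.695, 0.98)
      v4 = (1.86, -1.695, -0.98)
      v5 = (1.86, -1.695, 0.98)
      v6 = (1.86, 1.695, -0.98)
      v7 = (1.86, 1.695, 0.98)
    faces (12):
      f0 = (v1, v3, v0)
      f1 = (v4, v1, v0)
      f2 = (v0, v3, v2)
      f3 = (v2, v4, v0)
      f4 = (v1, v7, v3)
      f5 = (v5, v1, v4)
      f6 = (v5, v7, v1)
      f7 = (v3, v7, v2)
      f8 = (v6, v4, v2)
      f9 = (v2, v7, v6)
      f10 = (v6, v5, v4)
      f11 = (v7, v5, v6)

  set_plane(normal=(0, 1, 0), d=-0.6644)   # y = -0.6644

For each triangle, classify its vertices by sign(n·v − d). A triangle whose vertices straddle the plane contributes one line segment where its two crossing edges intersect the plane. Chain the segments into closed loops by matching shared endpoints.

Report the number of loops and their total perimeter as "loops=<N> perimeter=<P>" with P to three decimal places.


loops=1 perimeter=11.360

Straddling triangles (8 of 12):
  (v1,v3,v0) [-+-] → (-1.86, -0.6644, 0.98)–(-1.86, -0.6644, -0.384137)  len=1.3641
  (v0,v3,v2) [-++] → (-1.86, -0.6644, -0.384137)–(-1.86, -0.6644, -0.98)  len=0.5959
  (v2,v4,v0) [+--] → (0.729076, -0.6644, -0.98)–(-1.86, -0.6644, -0.98)  len=2.5891
  (v1,v7,v3) [-++] → (-0.729076, -0.6644, 0.98)–(-1.86, -0.6644, 0.98)  len=1.1309
  (v5,v7,v1) [-+-] → (1.86, -0.6644, 0.98)–(-0.729076, -0.6644, 0.98)  len=2.5891
  (v6,v4,v2) [+-+] → (1.86, -0.6644, -0.98)–(0.729076, -0.6644, -0.98)  len=1.1309
  (v6,v5,v4) [+--] → (1.86, -0.6644, 0.384137)–(1.86, -0.6644, -0.98)  len=1.3641
  (v7,v5,v6) [+-+] → (1.86, -0.6644, 0.98)–(1.86, -0.6644, 0.384137)  len=0.5959

Chained into 1 loop(s):
  loop 1: 8 segments, perimeter = 11.3600
Total perimeter = 11.360


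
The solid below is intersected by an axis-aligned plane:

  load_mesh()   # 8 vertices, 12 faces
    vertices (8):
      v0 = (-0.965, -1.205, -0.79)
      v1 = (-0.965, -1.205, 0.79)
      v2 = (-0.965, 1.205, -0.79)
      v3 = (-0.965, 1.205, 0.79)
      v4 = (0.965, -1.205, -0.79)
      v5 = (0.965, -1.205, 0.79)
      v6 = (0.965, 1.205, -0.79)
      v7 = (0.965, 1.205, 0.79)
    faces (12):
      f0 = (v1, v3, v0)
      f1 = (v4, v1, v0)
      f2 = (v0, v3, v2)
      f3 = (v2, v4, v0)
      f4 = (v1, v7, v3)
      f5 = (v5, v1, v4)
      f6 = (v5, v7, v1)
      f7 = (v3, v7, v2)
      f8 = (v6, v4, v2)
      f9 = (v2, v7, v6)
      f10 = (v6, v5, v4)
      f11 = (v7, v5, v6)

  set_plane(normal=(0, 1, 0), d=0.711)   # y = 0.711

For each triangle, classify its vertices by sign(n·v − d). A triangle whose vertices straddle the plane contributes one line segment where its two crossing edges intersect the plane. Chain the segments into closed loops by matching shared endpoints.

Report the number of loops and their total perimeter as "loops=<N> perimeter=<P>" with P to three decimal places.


Straddling triangles (8 of 12):
  (v1,v3,v0) [-+-] → (-0.965, 0.711, 0.79)–(-0.965, 0.711, 0.466133)  len=0.3239
  (v0,v3,v2) [-++] → (-0.965, 0.711, 0.466133)–(-0.965, 0.711, -0.79)  len=1.2561
  (v2,v4,v0) [+--] → (-0.56939, 0.711, -0.79)–(-0.965, 0.711, -0.79)  len=0.3956
  (v1,v7,v3) [-++] → (0.56939, 0.711, 0.79)–(-0.965, 0.711, 0.79)  len=1.5344
  (v5,v7,v1) [-+-] → (0.965, 0.711, 0.79)–(0.56939, 0.711, 0.79)  len=0.3956
  (v6,v4,v2) [+-+] → (0.965, 0.711, -0.79)–(-0.56939, 0.711, -0.79)  len=1.5344
  (v6,v5,v4) [+--] → (0.965, 0.711, -0.466133)–(0.965, 0.711, -0.79)  len=0.3239
  (v7,v5,v6) [+-+] → (0.965, 0.711, 0.79)–(0.965, 0.711, -0.466133)  len=1.2561

Chained into 1 loop(s):
  loop 1: 8 segments, perimeter = 7.0200
Total perimeter = 7.020

loops=1 perimeter=7.020


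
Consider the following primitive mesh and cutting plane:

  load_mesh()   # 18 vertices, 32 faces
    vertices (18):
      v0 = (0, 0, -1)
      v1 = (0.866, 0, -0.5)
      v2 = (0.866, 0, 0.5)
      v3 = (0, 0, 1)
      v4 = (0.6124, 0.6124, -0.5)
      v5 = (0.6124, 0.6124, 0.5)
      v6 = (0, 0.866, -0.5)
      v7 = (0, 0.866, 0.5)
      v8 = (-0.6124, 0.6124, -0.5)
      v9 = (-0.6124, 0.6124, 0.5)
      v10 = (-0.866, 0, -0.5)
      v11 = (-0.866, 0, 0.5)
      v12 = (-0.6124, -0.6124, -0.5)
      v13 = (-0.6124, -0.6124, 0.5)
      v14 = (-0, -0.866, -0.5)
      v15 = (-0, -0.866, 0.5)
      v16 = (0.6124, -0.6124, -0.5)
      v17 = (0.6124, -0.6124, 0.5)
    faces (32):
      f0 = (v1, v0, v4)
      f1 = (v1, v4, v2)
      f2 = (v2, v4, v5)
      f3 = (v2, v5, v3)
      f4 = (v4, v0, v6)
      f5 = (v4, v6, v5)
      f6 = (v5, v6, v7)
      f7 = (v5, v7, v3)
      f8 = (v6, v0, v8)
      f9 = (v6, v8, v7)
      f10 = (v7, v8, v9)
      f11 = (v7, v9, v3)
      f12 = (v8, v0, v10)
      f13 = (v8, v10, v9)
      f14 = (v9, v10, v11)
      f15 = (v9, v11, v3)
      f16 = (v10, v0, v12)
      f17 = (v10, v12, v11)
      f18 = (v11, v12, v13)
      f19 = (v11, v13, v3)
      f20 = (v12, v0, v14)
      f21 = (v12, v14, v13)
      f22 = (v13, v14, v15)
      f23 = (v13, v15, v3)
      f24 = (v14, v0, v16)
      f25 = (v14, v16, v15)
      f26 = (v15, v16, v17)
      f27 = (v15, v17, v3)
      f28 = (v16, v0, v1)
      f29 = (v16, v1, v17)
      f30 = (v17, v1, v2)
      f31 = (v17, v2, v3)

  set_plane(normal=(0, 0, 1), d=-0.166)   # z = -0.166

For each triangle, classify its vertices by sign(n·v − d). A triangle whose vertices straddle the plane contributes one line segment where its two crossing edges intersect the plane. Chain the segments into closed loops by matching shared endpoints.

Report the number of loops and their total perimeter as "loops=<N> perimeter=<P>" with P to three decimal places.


Straddling triangles (16 of 32):
  (v1,v4,v2) [--+] → (0.697102, 0.407858, -0.166)–(0.866, 0, -0.166)  len=0.4414
  (v2,v4,v5) [+-+] → (0.697102, 0.407858, -0.166)–(0.6124, 0.6124, -0.166)  len=0.2214
  (v4,v6,v5) [--+] → (0.204542, 0.781298, -0.166)–(0.6124, 0.6124, -0.166)  len=0.4414
  (v5,v6,v7) [+-+] → (0.204542, 0.781298, -0.166)–(0, 0.866, -0.166)  len=0.2214
  (v6,v8,v7) [--+] → (-0.407858, 0.697102, -0.166)–(0, 0.866, -0.166)  len=0.4414
  (v7,v8,v9) [+-+] → (-0.407858, 0.697102, -0.166)–(-0.6124, 0.6124, -0.166)  len=0.2214
  (v8,v10,v9) [--+] → (-0.781298, 0.204542, -0.166)–(-0.6124, 0.6124, -0.166)  len=0.4414
  (v9,v10,v11) [+-+] → (-0.781298, 0.204542, -0.166)–(-0.866, 0, -0.166)  len=0.2214
  (v10,v12,v11) [--+] → (-0.697102, -0.407858, -0.166)–(-0.866, 0, -0.166)  len=0.4414
  (v11,v12,v13) [+-+] → (-0.697102, -0.407858, -0.166)–(-0.6124, -0.6124, -0.166)  len=0.2214
  (v12,v14,v13) [--+] → (-0.204542, -0.781298, -0.166)–(-0.6124, -0.6124, -0.166)  len=0.4414
  (v13,v14,v15) [+-+] → (-0.204542, -0.781298, -0.166)–(0, -0.866, -0.166)  len=0.2214
  (v14,v16,v15) [--+] → (0.407858, -0.697102, -0.166)–(0, -0.866, -0.166)  len=0.4414
  (v15,v16,v17) [+-+] → (0.407858, -0.697102, -0.166)–(0.6124, -0.6124, -0.166)  len=0.2214
  (v16,v1,v17) [--+] → (0.781298, -0.204542, -0.166)–(0.6124, -0.6124, -0.166)  len=0.4414
  (v17,v1,v2) [+-+] → (0.781298, -0.204542, -0.166)–(0.866, 0, -0.166)  len=0.2214

Chained into 1 loop(s):
  loop 1: 16 segments, perimeter = 5.3027
Total perimeter = 5.303

loops=1 perimeter=5.303


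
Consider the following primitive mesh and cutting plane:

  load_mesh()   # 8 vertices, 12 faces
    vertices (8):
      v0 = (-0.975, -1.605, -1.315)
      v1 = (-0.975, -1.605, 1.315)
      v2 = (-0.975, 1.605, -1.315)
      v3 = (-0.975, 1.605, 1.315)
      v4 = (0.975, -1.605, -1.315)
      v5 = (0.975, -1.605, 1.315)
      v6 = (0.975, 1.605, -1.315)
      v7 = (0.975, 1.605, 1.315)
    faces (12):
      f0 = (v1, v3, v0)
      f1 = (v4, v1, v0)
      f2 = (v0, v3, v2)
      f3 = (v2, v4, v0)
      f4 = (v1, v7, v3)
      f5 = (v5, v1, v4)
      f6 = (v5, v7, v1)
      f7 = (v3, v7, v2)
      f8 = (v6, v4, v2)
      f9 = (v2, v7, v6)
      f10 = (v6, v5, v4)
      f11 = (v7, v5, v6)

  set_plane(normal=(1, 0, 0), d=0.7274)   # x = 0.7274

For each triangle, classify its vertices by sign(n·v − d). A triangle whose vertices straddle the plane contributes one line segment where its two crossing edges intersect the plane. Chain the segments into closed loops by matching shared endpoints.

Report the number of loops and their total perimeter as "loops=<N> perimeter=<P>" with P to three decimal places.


Straddling triangles (8 of 12):
  (v4,v1,v0) [+--] → (0.7274, -1.605, -0.981057)–(0.7274, -1.605, -1.315)  len=0.3339
  (v2,v4,v0) [-+-] → (0.7274, -1.19741, -1.315)–(0.7274, -1.605, -1.315)  len=0.4076
  (v1,v7,v3) [-+-] → (0.7274, 1.19741, 1.315)–(0.7274, 1.605, 1.315)  len=0.4076
  (v5,v1,v4) [+-+] → (0.7274, -1.605, 1.315)–(0.7274, -1.605, -0.981057)  len=2.2961
  (v5,v7,v1) [++-] → (0.7274, 1.19741, 1.315)–(0.7274, -1.605, 1.315)  len=2.8024
  (v3,v7,v2) [-+-] → (0.7274, 1.605, 1.315)–(0.7274, 1.605, 0.981057)  len=0.3339
  (v6,v4,v2) [++-] → (0.7274, -1.19741, -1.315)–(0.7274, 1.605, -1.315)  len=2.8024
  (v2,v7,v6) [-++] → (0.7274, 1.605, 0.981057)–(0.7274, 1.605, -1.315)  len=2.2961

Chained into 1 loop(s):
  loop 1: 8 segments, perimeter = 11.6800
Total perimeter = 11.680

loops=1 perimeter=11.680


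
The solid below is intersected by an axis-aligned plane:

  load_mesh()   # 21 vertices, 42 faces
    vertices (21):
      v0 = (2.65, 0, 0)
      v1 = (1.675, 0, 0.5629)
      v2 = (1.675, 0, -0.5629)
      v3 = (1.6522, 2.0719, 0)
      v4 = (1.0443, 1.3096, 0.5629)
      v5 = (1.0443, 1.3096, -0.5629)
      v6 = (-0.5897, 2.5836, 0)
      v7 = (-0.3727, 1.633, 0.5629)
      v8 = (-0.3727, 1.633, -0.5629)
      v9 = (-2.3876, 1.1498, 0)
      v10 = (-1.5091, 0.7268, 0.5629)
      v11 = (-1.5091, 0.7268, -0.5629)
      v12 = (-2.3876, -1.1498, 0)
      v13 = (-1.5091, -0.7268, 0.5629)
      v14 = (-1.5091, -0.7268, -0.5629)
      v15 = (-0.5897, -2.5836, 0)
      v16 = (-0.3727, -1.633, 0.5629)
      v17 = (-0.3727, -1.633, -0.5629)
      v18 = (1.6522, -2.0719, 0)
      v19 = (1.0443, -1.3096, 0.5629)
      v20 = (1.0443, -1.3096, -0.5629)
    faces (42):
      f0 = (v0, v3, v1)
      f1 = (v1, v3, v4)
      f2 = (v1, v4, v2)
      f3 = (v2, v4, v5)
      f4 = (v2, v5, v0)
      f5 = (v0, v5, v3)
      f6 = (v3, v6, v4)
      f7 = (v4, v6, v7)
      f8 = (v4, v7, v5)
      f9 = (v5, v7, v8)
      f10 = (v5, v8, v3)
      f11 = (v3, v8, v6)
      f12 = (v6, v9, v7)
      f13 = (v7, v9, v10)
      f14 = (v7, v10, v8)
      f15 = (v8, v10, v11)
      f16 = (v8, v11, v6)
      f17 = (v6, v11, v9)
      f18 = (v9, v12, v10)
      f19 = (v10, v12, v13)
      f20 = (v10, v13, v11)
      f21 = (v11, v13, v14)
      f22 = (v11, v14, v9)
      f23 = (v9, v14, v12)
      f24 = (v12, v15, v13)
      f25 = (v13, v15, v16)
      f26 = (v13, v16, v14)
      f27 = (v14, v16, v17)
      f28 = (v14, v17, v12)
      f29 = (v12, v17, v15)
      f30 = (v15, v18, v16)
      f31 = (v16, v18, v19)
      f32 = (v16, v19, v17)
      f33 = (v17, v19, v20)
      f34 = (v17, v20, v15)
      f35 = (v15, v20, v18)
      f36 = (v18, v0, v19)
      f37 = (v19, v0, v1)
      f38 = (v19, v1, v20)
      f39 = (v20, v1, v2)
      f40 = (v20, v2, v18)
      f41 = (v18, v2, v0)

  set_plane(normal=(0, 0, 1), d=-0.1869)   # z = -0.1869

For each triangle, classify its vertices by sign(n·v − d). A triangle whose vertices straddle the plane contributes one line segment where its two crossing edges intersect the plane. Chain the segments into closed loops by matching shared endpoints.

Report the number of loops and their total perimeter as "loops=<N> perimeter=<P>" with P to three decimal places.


loops=2 perimeter=24.305

Straddling triangles (28 of 42):
  (v1,v4,v2) [++-] → (1.46436, 0.437386, -0.1869)–(1.675, 0, -0.1869)  len=0.4855
  (v2,v4,v5) [-+-] → (1.46436, 0.437386, -0.1869)–(1.0443, 1.3096, -0.1869)  len=0.9681
  (v2,v5,v0) [--+] → (2.11686, 0.434827, -0.1869)–(2.32627, 0, -0.1869)  len=0.4826
  (v0,v5,v3) [+-+] → (2.11686, 0.434827, -0.1869)–(1.45036, 1.81879, -0.1869)  len=1.5361
  (v4,v7,v5) [++-] → (0.571044, 1.41761, -0.1869)–(1.0443, 1.3096, -0.1869)  len=0.4854
  (v5,v7,v8) [-+-] → (0.571044, 1.41761, -0.1869)–(-0.3727, 1.633, -0.1869)  len=0.9680
  (v5,v8,v3) [--+] → (0.979871, 1.92617, -0.1869)–(1.45036, 1.81879, -0.1869)  len=0.4826
  (v3,v8,v6) [+-+] → (0.979871, 1.92617, -0.1869)–(-0.517649, 2.26797, -0.1869)  len=1.5360
  (v7,v10,v8) [++-] → (-0.75224, 1.33034, -0.1869)–(-0.3727, 1.633, -0.1869)  len=0.4854
  (v8,v10,v11) [-+-] → (-0.75224, 1.33034, -0.1869)–(-1.5091, 0.7268, -0.1869)  len=0.9680
  (v8,v11,v6) [--+] → (-0.894969, 1.96709, -0.1869)–(-0.517649, 2.26797, -0.1869)  len=0.4826
  (v6,v11,v9) [+-+] → (-0.894969, 1.96709, -0.1869)–(-2.09591, 1.00935, -0.1869)  len=1.5361
  (v10,v13,v11) [++-] → (-1.5091, 0.24132, -0.1869)–(-1.5091, 0.7268, -0.1869)  len=0.4855
  (v11,v13,v14) [-+-] → (-1.5091, 0.24132, -0.1869)–(-1.5091, -0.7268, -0.1869)  len=0.9681
  (v11,v14,v9) [--+] → (-2.09591, 0.526711, -0.1869)–(-2.09591, 1.00935, -0.1869)  len=0.4826
  (v9,v14,v12) [+-+] → (-2.09591, 0.526711, -0.1869)–(-2.09591, -1.00935, -0.1869)  len=1.5361
  (v13,v16,v14) [++-] → (-1.12956, -1.02946, -0.1869)–(-1.5091, -0.7268, -0.1869)  len=0.4854
  (v14,v16,v17) [-+-] → (-1.12956, -1.02946, -0.1869)–(-0.3727, -1.633, -0.1869)  len=0.9680
  (v14,v17,v12) [--+] → (-1.71859, -1.31024, -0.1869)–(-2.09591, -1.00935, -0.1869)  len=0.4826
  (v12,v17,v15) [+-+] → (-1.71859, -1.31024, -0.1869)–(-0.517649, -2.26797, -0.1869)  len=1.5361
  (v16,v19,v17) [++-] → (0.100556, -1.52499, -0.1869)–(-0.3727, -1.633, -0.1869)  len=0.4854
  (v17,v19,v20) [-+-] → (0.100556, -1.52499, -0.1869)–(1.0443, -1.3096, -0.1869)  len=0.9680
  (v17,v20,v15) [--+] → (-0.0471621, -2.16059, -0.1869)–(-0.517649, -2.26797, -0.1869)  len=0.4826
  (v15,v20,v18) [+-+] → (-0.0471621, -2.16059, -0.1869)–(1.45036, -1.81879, -0.1869)  len=1.5360
  (v19,v1,v20) [++-] → (1.25494, -0.872214, -0.1869)–(1.0443, -1.3096, -0.1869)  len=0.4855
  (v20,v1,v2) [-+-] → (1.25494, -0.872214, -0.1869)–(1.675, 0, -0.1869)  len=0.9681
  (v20,v2,v18) [--+] → (1.65977, -1.38397, -0.1869)–(1.45036, -1.81879, -0.1869)  len=0.4826
  (v18,v2,v0) [+-+] → (1.65977, -1.38397, -0.1869)–(2.32627, 0, -0.1869)  len=1.5361

Chained into 2 loop(s):
  loop 1: 14 segments, perimeter = 10.1746
  loop 2: 14 segments, perimeter = 14.1307
Total perimeter = 24.305


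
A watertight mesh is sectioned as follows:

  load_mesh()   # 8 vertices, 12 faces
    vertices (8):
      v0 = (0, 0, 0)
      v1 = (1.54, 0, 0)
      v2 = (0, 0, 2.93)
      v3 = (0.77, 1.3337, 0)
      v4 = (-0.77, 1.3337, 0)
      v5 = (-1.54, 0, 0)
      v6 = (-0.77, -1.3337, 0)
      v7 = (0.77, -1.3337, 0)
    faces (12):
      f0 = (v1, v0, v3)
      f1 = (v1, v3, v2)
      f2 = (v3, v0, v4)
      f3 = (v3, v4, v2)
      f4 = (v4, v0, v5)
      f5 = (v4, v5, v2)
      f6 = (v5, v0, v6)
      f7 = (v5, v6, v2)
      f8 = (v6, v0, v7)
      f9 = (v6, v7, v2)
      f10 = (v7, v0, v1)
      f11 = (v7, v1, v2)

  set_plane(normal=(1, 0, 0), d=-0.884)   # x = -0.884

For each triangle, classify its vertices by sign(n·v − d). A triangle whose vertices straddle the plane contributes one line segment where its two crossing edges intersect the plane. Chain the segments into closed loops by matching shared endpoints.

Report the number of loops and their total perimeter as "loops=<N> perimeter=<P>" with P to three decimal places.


loops=1 perimeter=5.648

Straddling triangles (4 of 12):
  (v4,v0,v5) [++-] → (-0.884, 0, 0)–(-0.884, 1.13624, 0)  len=1.1362
  (v4,v5,v2) [+-+] → (-0.884, 1.13624, 0)–(-0.884, 0, 1.2481)  len=1.6878
  (v5,v0,v6) [-++] → (-0.884, 0, 0)–(-0.884, -1.13624, 0)  len=1.1362
  (v5,v6,v2) [-++] → (-0.884, -1.13624, 0)–(-0.884, 0, 1.2481)  len=1.6878

Chained into 1 loop(s):
  loop 1: 4 segments, perimeter = 5.6482
Total perimeter = 5.648
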